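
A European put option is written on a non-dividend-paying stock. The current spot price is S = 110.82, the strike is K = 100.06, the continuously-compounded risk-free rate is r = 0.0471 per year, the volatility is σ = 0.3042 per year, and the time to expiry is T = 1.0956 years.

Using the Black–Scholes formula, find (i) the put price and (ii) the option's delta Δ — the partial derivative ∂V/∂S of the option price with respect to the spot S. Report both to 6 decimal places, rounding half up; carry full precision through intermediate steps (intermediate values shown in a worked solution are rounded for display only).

σ√T = 0.3042·√1.0956 = 0.318409
d₁ = (ln(S/K) + (r+σ²/2)T) / (σ√T) = (ln(110.82/100.06) + (0.0471+0.3042²/2)·1.0956) / 0.318409 = (0.102137 + 0.102295) / 0.318409 = 0.642043
d₂ = d₁ − σ√T = 0.642043 − 0.318409 = 0.323634
e^{−rT} = e^{−0.0471·1.0956} = 0.949706
N(−d₁) = 0.260423,  N(−d₂) = 0.373108
Put price V = K·e^{−rT}·N(−d₂) − S·N(−d₁) = 35.455519 − 28.860045 = 6.595473
Δ = −N(−d₁) = -0.260423

price = 6.595473
Δ = -0.260423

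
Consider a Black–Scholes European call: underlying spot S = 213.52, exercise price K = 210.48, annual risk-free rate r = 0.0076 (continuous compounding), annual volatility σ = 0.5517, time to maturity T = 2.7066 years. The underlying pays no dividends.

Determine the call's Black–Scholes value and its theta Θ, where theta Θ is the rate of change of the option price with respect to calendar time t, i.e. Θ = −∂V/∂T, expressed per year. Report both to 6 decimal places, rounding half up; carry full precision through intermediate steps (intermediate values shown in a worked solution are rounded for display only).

price = 77.172396
Θ = -13.183909

σ√T = 0.5517·√2.7066 = 0.907643
d₁ = (ln(S/K) + (r+σ²/2)T) / (σ√T) = (ln(213.52/210.48) + (0.0076+0.5517²/2)·2.7066) / 0.907643 = (0.014340 + 0.432478) / 0.907643 = 0.492284
d₂ = d₁ − σ√T = 0.492284 − 0.907643 = -0.415359
e^{−rT} = e^{−0.0076·2.7066} = 0.979640
N(d₁) = 0.688741,  N(d₂) = 0.338939
Call price V = S·N(d₁) − K·e^{−rT}·N(d₂) = 147.059897 − 69.887501 = 77.172396
φ(d₁) = (1/√(2π))·e^{−d₁²/2} = 0.353416
Θ = −S·φ(d₁)·σ/(2√T) − r·K·e^{−rT}·N(d₂) = −12.652764 − 0.531145 = -13.183909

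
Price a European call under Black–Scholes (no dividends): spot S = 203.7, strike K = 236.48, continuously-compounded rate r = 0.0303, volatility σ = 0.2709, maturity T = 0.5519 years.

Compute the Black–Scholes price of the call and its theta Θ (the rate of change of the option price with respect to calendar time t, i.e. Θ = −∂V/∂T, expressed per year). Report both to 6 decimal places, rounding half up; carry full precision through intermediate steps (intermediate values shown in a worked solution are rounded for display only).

price = 6.693175
Θ = -14.260507

σ√T = 0.2709·√0.5519 = 0.201252
d₁ = (ln(S/K) + (r+σ²/2)T) / (σ√T) = (ln(203.7/236.48) + (0.0303+0.2709²/2)·0.5519) / 0.201252 = (-0.149215 + 0.036974) / 0.201252 = -0.557718
d₂ = d₁ − σ√T = -0.557718 − 0.201252 = -0.758970
e^{−rT} = e^{−0.0303·0.5519} = 0.983416
N(d₁) = 0.288518,  N(d₂) = 0.223935
Call price V = S·N(d₁) − K·e^{−rT}·N(d₂) = 58.771197 − 52.078023 = 6.693175
φ(d₁) = (1/√(2π))·e^{−d₁²/2} = 0.341481
Θ = −S·φ(d₁)·σ/(2√T) − r·K·e^{−rT}·N(d₂) = −12.682543 − 1.577964 = -14.260507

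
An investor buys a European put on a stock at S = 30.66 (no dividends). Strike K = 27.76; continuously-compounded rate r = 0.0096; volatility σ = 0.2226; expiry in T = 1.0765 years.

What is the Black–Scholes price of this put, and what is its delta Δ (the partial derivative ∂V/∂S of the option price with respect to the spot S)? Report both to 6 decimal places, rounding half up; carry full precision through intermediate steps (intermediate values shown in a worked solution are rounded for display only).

price = 1.373783
Δ = -0.277446

σ√T = 0.2226·√1.0765 = 0.230958
d₁ = (ln(S/K) + (r+σ²/2)T) / (σ√T) = (ln(30.66/27.76) + (0.0096+0.2226²/2)·1.0765) / 0.230958 = (0.099363 + 0.037005) / 0.230958 = 0.590445
d₂ = d₁ − σ√T = 0.590445 − 0.230958 = 0.359488
e^{−rT} = e^{−0.0096·1.0765} = 0.989719
N(−d₁) = 0.277446,  N(−d₂) = 0.359615
Put price V = K·e^{−rT}·N(−d₂) − S·N(−d₁) = 9.880278 − 8.506495 = 1.373783
Δ = −N(−d₁) = -0.277446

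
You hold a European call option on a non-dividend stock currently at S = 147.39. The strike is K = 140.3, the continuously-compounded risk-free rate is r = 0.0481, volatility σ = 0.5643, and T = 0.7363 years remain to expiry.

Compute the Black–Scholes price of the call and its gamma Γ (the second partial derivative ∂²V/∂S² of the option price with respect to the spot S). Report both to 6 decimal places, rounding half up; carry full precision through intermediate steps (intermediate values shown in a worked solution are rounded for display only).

price = 33.441583
Γ = 0.005124

σ√T = 0.5643·√0.7363 = 0.484214
d₁ = (ln(S/K) + (r+σ²/2)T) / (σ√T) = (ln(147.39/140.3) + (0.0481+0.5643²/2)·0.7363) / 0.484214 = (0.049299 + 0.152648) / 0.484214 = 0.417061
d₂ = d₁ − σ√T = 0.417061 − 0.484214 = -0.067153
e^{−rT} = e^{−0.0481·0.7363} = 0.965204
N(d₁) = 0.661683,  N(d₂) = 0.473230
Call price V = S·N(d₁) − K·e^{−rT}·N(d₂) = 97.525474 − 64.083891 = 33.441583
φ(d₁) = (1/√(2π))·e^{−d₁²/2} = 0.365712
Γ = φ(d₁) / (S·σ·√T) = 0.005124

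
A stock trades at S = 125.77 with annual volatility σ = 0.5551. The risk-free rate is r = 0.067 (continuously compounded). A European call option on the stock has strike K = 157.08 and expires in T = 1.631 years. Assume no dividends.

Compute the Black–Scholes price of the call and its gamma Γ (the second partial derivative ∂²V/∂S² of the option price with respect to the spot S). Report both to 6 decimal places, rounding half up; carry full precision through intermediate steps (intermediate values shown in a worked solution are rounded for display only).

σ√T = 0.5551·√1.631 = 0.708922
d₁ = (ln(S/K) + (r+σ²/2)T) / (σ√T) = (ln(125.77/157.08) + (0.067+0.5551²/2)·1.631) / 0.708922 = (-0.222300 + 0.360562) / 0.708922 = 0.195031
d₂ = d₁ − σ√T = 0.195031 − 0.708922 = -0.513891
e^{−rT} = e^{−0.067·1.631} = 0.896482
N(d₁) = 0.577316,  N(d₂) = 0.303664
Call price V = S·N(d₁) − K·e^{−rT}·N(d₂) = 72.608980 − 42.761806 = 29.847174
φ(d₁) = (1/√(2π))·e^{−d₁²/2} = 0.391427
Γ = φ(d₁) / (S·σ·√T) = 0.004390

price = 29.847174
Γ = 0.004390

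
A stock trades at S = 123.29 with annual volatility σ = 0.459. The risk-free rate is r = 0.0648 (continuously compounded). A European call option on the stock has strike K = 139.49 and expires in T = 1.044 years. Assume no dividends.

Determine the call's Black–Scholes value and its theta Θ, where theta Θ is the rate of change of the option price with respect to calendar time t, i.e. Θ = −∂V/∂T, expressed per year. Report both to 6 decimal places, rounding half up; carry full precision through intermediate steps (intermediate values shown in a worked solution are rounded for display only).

σ√T = 0.459·√1.044 = 0.468989
d₁ = (ln(S/K) + (r+σ²/2)T) / (σ√T) = (ln(123.29/139.49) + (0.0648+0.459²/2)·1.044) / 0.468989 = (-0.123454 + 0.177627) / 0.468989 = 0.115510
d₂ = d₁ − σ√T = 0.115510 − 0.468989 = -0.353479
e^{−rT} = e^{−0.0648·1.044} = 0.934586
N(d₁) = 0.545980,  N(d₂) = 0.361865
Call price V = S·N(d₁) − K·e^{−rT}·N(d₂) = 67.313831 − 47.174653 = 20.139179
φ(d₁) = (1/√(2π))·e^{−d₁²/2} = 0.396290
Θ = −S·φ(d₁)·σ/(2√T) − r·K·e^{−rT}·N(d₂) = −10.974204 − 3.056917 = -14.031122

price = 20.139179
Θ = -14.031122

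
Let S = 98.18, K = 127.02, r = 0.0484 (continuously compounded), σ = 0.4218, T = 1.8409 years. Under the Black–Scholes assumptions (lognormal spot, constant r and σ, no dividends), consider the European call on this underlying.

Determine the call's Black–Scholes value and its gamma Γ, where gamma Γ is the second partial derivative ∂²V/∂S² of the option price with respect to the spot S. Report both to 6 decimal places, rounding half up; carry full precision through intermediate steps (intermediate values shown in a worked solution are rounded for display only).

σ√T = 0.4218·√1.8409 = 0.572297
d₁ = (ln(S/K) + (r+σ²/2)T) / (σ√T) = (ln(98.18/127.02) + (0.0484+0.4218²/2)·1.8409) / 0.572297 = (-0.257542 + 0.252862) / 0.572297 = -0.008178
d₂ = d₁ − σ√T = -0.008178 − 0.572297 = -0.580476
e^{−rT} = e^{−0.0484·1.8409} = 0.914754
N(d₁) = 0.496737,  N(d₂) = 0.280797
Call price V = S·N(d₁) − K·e^{−rT}·N(d₂) = 48.769677 − 32.626398 = 16.143280
φ(d₁) = (1/√(2π))·e^{−d₁²/2} = 0.398929
Γ = φ(d₁) / (S·σ·√T) = 0.007100

price = 16.143280
Γ = 0.007100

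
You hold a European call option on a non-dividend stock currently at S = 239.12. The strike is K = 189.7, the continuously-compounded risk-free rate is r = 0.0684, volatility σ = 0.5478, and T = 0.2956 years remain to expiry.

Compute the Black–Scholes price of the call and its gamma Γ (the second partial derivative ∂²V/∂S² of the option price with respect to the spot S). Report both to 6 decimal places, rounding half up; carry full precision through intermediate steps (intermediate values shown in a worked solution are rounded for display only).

σ√T = 0.5478·√0.2956 = 0.297834
d₁ = (ln(S/K) + (r+σ²/2)T) / (σ√T) = (ln(239.12/189.7) + (0.0684+0.5478²/2)·0.2956) / 0.297834 = (0.231522 + 0.064572) / 0.297834 = 0.994155
d₂ = d₁ − σ√T = 0.994155 − 0.297834 = 0.696321
e^{−rT} = e^{−0.0684·0.2956} = 0.979984
N(d₁) = 0.839926,  N(d₂) = 0.756886
Call price V = S·N(d₁) − K·e^{−rT}·N(d₂) = 200.843191 − 140.707384 = 60.135807
φ(d₁) = (1/√(2π))·e^{−d₁²/2} = 0.243385
Γ = φ(d₁) / (S·σ·√T) = 0.003417

price = 60.135807
Γ = 0.003417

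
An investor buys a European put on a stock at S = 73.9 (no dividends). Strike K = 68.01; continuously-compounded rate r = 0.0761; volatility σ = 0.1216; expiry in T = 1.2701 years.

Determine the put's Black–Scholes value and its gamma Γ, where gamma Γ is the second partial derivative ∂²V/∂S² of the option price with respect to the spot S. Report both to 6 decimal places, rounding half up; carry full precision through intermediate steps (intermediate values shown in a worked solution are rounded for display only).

σ√T = 0.1216·√1.2701 = 0.137042
d₁ = (ln(S/K) + (r+σ²/2)T) / (σ√T) = (ln(73.9/68.01) + (0.0761+0.1216²/2)·1.2701) / 0.137042 = (0.083058 + 0.106045) / 0.137042 = 1.379894
d₂ = d₁ − σ√T = 1.379894 − 0.137042 = 1.242852
e^{−rT} = e^{−0.0761·1.2701} = 0.907870
N(−d₁) = 0.083810,  N(−d₂) = 0.106961
Put price V = K·e^{−rT}·N(−d₂) − S·N(−d₁) = 6.604233 − 6.193536 = 0.410697
φ(d₁) = (1/√(2π))·e^{−d₁²/2} = 0.153971
Γ = φ(d₁) / (S·σ·√T) = 0.015203

price = 0.410697
Γ = 0.015203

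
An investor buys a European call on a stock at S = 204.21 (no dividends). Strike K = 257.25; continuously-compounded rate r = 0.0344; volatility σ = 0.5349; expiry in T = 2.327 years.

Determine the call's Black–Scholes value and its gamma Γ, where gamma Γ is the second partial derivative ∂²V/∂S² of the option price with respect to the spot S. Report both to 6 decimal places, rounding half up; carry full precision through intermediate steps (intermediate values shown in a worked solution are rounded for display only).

σ√T = 0.5349·√2.327 = 0.815964
d₁ = (ln(S/K) + (r+σ²/2)T) / (σ√T) = (ln(204.21/257.25) + (0.0344+0.5349²/2)·2.327) / 0.815964 = (-0.230899 + 0.412947) / 0.815964 = 0.223108
d₂ = d₁ − σ√T = 0.223108 − 0.815964 = -0.592856
e^{−rT} = e^{−0.0344·2.327} = 0.923071
N(d₁) = 0.588274,  N(d₂) = 0.276639
Call price V = S·N(d₁) − K·e^{−rT}·N(d₂) = 120.131450 − 65.690658 = 54.440792
φ(d₁) = (1/√(2π))·e^{−d₁²/2} = 0.389136
Γ = φ(d₁) / (S·σ·√T) = 0.002335

price = 54.440792
Γ = 0.002335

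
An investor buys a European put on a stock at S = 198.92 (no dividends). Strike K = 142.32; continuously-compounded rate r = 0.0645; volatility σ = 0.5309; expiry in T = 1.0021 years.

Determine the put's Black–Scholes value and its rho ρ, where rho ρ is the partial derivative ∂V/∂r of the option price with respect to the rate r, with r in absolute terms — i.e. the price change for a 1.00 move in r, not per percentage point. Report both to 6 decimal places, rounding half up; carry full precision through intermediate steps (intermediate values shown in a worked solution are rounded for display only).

price = 11.095718
ρ = -41.914903

σ√T = 0.5309·√1.0021 = 0.531457
d₁ = (ln(S/K) + (r+σ²/2)T) / (σ√T) = (ln(198.92/142.32) + (0.0645+0.5309²/2)·1.0021) / 0.531457 = (0.334825 + 0.205859) / 0.531457 = 1.017360
d₂ = d₁ − σ√T = 1.017360 − 0.531457 = 0.485903
e^{−rT} = e^{−0.0645·1.0021} = 0.937409
N(−d₁) = 0.154491,  N(−d₂) = 0.313518
Put price V = K·e^{−rT}·N(−d₂) − S·N(−d₁) = 41.827066 − 30.731348 = 11.095718
ρ = −K·T·e^{−rT}·N(−d₂) = -41.914903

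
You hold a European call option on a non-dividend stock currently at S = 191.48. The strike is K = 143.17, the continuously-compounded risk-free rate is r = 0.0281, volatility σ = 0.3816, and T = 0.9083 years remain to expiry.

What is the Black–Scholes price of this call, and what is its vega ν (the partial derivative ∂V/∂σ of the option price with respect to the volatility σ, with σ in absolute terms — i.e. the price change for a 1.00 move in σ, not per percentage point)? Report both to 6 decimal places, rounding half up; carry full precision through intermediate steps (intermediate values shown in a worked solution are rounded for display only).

price = 58.165453
ν = 41.885774

σ√T = 0.3816·√0.9083 = 0.363683
d₁ = (ln(S/K) + (r+σ²/2)T) / (σ√T) = (ln(191.48/143.17) + (0.0281+0.3816²/2)·0.9083) / 0.363683 = (0.290751 + 0.091656) / 0.363683 = 1.051483
d₂ = d₁ − σ√T = 1.051483 − 0.363683 = 0.687800
e^{−rT} = e^{−0.0281·0.9083} = 0.974800
N(d₁) = 0.853482,  N(d₂) = 0.754211
Call price V = S·N(d₁) − K·e^{−rT}·N(d₂) = 163.424658 − 105.259204 = 58.165453
φ(d₁) = (1/√(2π))·e^{−d₁²/2} = 0.229524
ν = S·φ(d₁)·√T = 41.885774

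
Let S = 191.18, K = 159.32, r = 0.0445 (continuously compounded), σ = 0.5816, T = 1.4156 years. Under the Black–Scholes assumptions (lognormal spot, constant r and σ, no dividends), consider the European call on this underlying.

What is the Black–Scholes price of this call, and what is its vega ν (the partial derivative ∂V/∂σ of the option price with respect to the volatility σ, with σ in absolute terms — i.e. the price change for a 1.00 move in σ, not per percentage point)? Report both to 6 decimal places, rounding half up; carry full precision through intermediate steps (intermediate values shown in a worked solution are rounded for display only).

price = 69.646209
ν = 71.003041

σ√T = 0.5816·√1.4156 = 0.691982
d₁ = (ln(S/K) + (r+σ²/2)T) / (σ√T) = (ln(191.18/159.32) + (0.0445+0.5816²/2)·1.4156) / 0.691982 = (0.182301 + 0.302414) / 0.691982 = 0.700473
d₂ = d₁ − σ√T = 0.700473 − 0.691982 = 0.008491
e^{−rT} = e^{−0.0445·1.4156} = 0.938949
N(d₁) = 0.758184,  N(d₂) = 0.503387
Call price V = S·N(d₁) − K·e^{−rT}·N(d₂) = 144.949593 − 75.303384 = 69.646209
φ(d₁) = (1/√(2π))·e^{−d₁²/2} = 0.312151
ν = S·φ(d₁)·√T = 71.003041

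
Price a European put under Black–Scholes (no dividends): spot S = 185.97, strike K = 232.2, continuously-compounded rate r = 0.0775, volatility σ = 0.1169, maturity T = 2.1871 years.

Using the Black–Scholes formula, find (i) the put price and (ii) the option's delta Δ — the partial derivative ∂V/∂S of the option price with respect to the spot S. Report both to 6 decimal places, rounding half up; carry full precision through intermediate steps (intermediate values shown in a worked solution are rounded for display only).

σ√T = 0.1169·√2.1871 = 0.172882
d₁ = (ln(S/K) + (r+σ²/2)T) / (σ√T) = (ln(185.97/232.2) + (0.0775+0.1169²/2)·2.1871) / 0.172882 = (-0.222014 + 0.184444) / 0.172882 = -0.217313
d₂ = d₁ − σ√T = -0.217313 − 0.172882 = -0.390195
e^{−rT} = e^{−0.0775·2.1871} = 0.844087
N(−d₁) = 0.586018,  N(−d₂) = 0.651804
Put price V = K·e^{−rT}·N(−d₂) − S·N(−d₁) = 127.751497 − 108.981726 = 18.769770
Δ = −N(−d₁) = -0.586018

price = 18.769770
Δ = -0.586018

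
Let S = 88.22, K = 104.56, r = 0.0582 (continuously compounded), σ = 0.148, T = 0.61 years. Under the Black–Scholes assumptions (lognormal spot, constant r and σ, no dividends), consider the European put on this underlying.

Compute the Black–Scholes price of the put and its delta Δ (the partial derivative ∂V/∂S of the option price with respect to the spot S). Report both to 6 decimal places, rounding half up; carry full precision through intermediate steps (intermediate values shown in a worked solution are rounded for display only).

σ√T = 0.148·√0.61 = 0.115592
d₁ = (ln(S/K) + (r+σ²/2)T) / (σ√T) = (ln(88.22/104.56) + (0.0582+0.148²/2)·0.61) / 0.115592 = (-0.169927 + 0.042183) / 0.115592 = -1.105137
d₂ = d₁ − σ√T = -1.105137 − 0.115592 = -1.220729
e^{−rT} = e^{−0.0582·0.61} = 0.965121
N(−d₁) = 0.865450,  N(−d₂) = 0.888906
Put price V = K·e^{−rT}·N(−d₂) − S·N(−d₁) = 89.702160 − 76.349988 = 13.352172
Δ = −N(−d₁) = -0.865450

price = 13.352172
Δ = -0.865450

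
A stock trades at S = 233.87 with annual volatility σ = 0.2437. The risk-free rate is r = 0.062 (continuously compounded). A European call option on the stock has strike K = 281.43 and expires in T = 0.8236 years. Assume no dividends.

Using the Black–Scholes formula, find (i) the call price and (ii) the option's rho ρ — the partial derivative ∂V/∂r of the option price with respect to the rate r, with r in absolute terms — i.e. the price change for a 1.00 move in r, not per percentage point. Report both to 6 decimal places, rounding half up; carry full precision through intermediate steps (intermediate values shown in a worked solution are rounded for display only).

price = 9.205997
ρ = 52.148848

σ√T = 0.2437·√0.8236 = 0.221164
d₁ = (ln(S/K) + (r+σ²/2)T) / (σ√T) = (ln(233.87/281.43) + (0.062+0.2437²/2)·0.8236) / 0.221164 = (-0.185118 + 0.075520) / 0.221164 = -0.495554
d₂ = d₁ − σ√T = -0.495554 − 0.221164 = -0.716717
e^{−rT} = e^{−0.062·0.8236} = 0.950219
N(d₁) = 0.310105,  N(d₂) = 0.236774
Call price V = S·N(d₁) − K·e^{−rT}·N(d₂) = 72.524171 − 63.318174 = 9.205997
ρ = K·T·e^{−rT}·N(d₂) = 52.148848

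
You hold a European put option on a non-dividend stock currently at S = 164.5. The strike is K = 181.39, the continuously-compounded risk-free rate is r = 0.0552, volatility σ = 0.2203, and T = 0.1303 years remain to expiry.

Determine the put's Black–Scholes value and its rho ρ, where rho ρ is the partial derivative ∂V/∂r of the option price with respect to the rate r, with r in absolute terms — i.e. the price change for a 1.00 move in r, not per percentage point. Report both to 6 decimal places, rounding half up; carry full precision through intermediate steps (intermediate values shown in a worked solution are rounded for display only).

price = 16.459232
ρ = -20.665805

σ√T = 0.2203·√0.1303 = 0.079522
d₁ = (ln(S/K) + (r+σ²/2)T) / (σ√T) = (ln(164.5/181.39) + (0.0552+0.2203²/2)·0.1303) / 0.079522 = (-0.097739 + 0.010354) / 0.079522 = -1.098872
d₂ = d₁ − σ√T = -1.098872 − 0.079522 = -1.178394
e^{−rT} = e^{−0.0552·0.1303} = 0.992833
N(−d₁) = 0.864088,  N(−d₂) = 0.880680
Put price V = K·e^{−rT}·N(−d₂) − S·N(−d₁) = 158.601731 − 142.142499 = 16.459232
ρ = −K·T·e^{−rT}·N(−d₂) = -20.665805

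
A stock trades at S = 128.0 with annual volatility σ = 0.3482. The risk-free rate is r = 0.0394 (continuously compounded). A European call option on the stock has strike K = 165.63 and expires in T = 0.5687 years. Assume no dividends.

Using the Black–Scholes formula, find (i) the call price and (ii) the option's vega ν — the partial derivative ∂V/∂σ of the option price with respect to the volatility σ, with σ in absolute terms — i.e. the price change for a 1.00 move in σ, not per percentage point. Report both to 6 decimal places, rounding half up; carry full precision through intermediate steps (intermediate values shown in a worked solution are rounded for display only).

price = 3.803716
ν = 28.742502

σ√T = 0.3482·√0.5687 = 0.262585
d₁ = (ln(S/K) + (r+σ²/2)T) / (σ√T) = (ln(128.0/165.63) + (0.0394+0.3482²/2)·0.5687) / 0.262585 = (-0.257726 + 0.056882) / 0.262585 = -0.764871
d₂ = d₁ − σ√T = -0.764871 − 0.262585 = -1.027456
e^{−rT} = e^{−0.0394·0.5687} = 0.977842
N(d₁) = 0.222174,  N(d₂) = 0.152103
Call price V = S·N(d₁) − K·e^{−rT}·N(d₂) = 28.438301 − 24.634586 = 3.803716
φ(d₁) = (1/√(2π))·e^{−d₁²/2} = 0.297765
ν = S·φ(d₁)·√T = 28.742502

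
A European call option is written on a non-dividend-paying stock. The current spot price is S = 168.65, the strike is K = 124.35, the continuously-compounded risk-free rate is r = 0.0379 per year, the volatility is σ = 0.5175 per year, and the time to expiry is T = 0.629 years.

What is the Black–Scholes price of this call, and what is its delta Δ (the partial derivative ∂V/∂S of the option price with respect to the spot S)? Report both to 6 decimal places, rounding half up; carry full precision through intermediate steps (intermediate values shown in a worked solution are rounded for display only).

σ√T = 0.5175·√0.629 = 0.410427
d₁ = (ln(S/K) + (r+σ²/2)T) / (σ√T) = (ln(168.65/124.35) + (0.0379+0.5175²/2)·0.629) / 0.410427 = (0.304725 + 0.108064) / 0.410427 = 1.005757
d₂ = d₁ − σ√T = 1.005757 − 0.410427 = 0.595330
e^{−rT} = e^{−0.0379·0.629} = 0.976443
N(d₁) = 0.842734,  N(d₂) = 0.724189
Call price V = S·N(d₁) − K·e^{−rT}·N(d₂) = 142.127045 − 87.931459 = 54.195586
Δ = N(d₁) = 0.842734

price = 54.195586
Δ = 0.842734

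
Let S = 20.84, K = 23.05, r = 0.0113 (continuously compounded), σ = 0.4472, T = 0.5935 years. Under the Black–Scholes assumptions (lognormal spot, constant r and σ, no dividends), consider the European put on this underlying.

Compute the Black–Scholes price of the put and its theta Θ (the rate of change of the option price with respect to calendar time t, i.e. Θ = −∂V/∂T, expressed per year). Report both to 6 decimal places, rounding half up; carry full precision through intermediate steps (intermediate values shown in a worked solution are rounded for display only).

price = 4.128408
Θ = -2.226976

σ√T = 0.4472·√0.5935 = 0.344518
d₁ = (ln(S/K) + (r+σ²/2)T) / (σ√T) = (ln(20.84/23.05) + (0.0113+0.4472²/2)·0.5935) / 0.344518 = (-0.100792 + 0.066053) / 0.344518 = -0.100832
d₂ = d₁ − σ√T = -0.100832 − 0.344518 = -0.445351
e^{−rT} = e^{−0.0113·0.5935} = 0.993316
N(−d₁) = 0.540158,  N(−d₂) = 0.671967
Put price V = K·e^{−rT}·N(−d₂) − S·N(−d₁) = 15.385306 − 11.256898 = 4.128408
φ(d₁) = (1/√(2π))·e^{−d₁²/2} = 0.396919
Θ = −S·φ(d₁)·σ/(2√T) + r·K·e^{−rT}·N(−d₂) = −2.400830 + 0.173854 = -2.226976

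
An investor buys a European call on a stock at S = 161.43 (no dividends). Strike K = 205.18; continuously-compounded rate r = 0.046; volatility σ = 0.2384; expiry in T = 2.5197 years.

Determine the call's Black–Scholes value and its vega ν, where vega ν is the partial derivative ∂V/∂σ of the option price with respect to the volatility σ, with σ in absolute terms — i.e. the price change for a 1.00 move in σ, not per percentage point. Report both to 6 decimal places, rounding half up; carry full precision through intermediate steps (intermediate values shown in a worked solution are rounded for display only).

σ√T = 0.2384·√2.5197 = 0.378426
d₁ = (ln(S/K) + (r+σ²/2)T) / (σ√T) = (ln(161.43/205.18) + (0.046+0.2384²/2)·2.5197) / 0.378426 = (-0.239816 + 0.187509) / 0.378426 = -0.138222
d₂ = d₁ − σ√T = -0.138222 − 0.378426 = -0.516648
e^{−rT} = e^{−0.046·2.5197} = 0.890559
N(d₁) = 0.445032,  N(d₂) = 0.302701
Call price V = S·N(d₁) − K·e^{−rT}·N(d₂) = 71.841586 − 55.310993 = 16.530593
φ(d₁) = (1/√(2π))·e^{−d₁²/2} = 0.395149
ν = S·φ(d₁)·√T = 101.255834

price = 16.530593
ν = 101.255834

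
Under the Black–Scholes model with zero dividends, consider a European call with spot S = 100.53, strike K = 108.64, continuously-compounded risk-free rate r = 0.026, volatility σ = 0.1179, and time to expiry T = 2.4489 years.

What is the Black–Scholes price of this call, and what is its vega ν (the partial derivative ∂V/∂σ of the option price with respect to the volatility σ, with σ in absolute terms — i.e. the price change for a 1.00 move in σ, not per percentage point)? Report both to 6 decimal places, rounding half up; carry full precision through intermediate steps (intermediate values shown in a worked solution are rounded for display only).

σ√T = 0.1179·√2.4489 = 0.184501
d₁ = (ln(S/K) + (r+σ²/2)T) / (σ√T) = (ln(100.53/108.64) + (0.026+0.1179²/2)·2.4489) / 0.184501 = (-0.077583 + 0.080692) / 0.184501 = 0.016847
d₂ = d₁ − σ√T = 0.016847 − 0.184501 = -0.167654
e^{−rT} = e^{−0.026·2.4489} = 0.938313
N(d₁) = 0.506721,  N(d₂) = 0.433428
Call price V = S·N(d₁) − K·e^{−rT}·N(d₂) = 50.940626 − 44.182899 = 6.757728
φ(d₁) = (1/√(2π))·e^{−d₁²/2} = 0.398886
ν = S·φ(d₁)·√T = 62.752299

price = 6.757728
ν = 62.752299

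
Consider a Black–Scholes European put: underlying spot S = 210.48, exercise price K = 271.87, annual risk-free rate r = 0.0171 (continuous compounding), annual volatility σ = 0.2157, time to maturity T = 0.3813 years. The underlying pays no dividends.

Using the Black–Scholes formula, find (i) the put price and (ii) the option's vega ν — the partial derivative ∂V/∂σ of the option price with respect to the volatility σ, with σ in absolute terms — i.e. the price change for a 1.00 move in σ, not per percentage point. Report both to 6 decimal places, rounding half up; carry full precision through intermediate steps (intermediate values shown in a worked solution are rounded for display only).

σ√T = 0.2157·√0.3813 = 0.133194
d₁ = (ln(S/K) + (r+σ²/2)T) / (σ√T) = (ln(210.48/271.87) + (0.0171+0.2157²/2)·0.3813) / 0.133194 = (-0.255933 + 0.015391) / 0.133194 = -1.805963
d₂ = d₁ − σ√T = -1.805963 − 0.133194 = -1.939157
e^{−rT} = e^{−0.0171·0.3813} = 0.993501
N(−d₁) = 0.964538,  N(−d₂) = 0.973759
Put price V = K·e^{−rT}·N(−d₂) − S·N(−d₁) = 263.015306 − 203.015952 = 59.999354
φ(d₁) = (1/√(2π))·e^{−d₁²/2} = 0.078106
ν = S·φ(d₁)·√T = 10.151443

price = 59.999354
ν = 10.151443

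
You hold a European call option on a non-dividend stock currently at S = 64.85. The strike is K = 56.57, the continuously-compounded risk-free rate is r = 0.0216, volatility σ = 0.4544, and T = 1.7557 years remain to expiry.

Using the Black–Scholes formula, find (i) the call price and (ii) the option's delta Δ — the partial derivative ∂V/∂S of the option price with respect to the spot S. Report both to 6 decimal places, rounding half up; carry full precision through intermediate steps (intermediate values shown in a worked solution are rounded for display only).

σ√T = 0.4544·√1.7557 = 0.602093
d₁ = (ln(S/K) + (r+σ²/2)T) / (σ√T) = (ln(64.85/56.57) + (0.0216+0.4544²/2)·1.7557) / 0.602093 = (0.136598 + 0.219181) / 0.602093 = 0.590904
d₂ = d₁ − σ√T = 0.590904 − 0.602093 = -0.011189
e^{−rT} = e^{−0.0216·1.7557} = 0.962787
N(d₁) = 0.722708,  N(d₂) = 0.495536
Call price V = S·N(d₁) − K·e^{−rT}·N(d₂) = 46.867591 − 26.989321 = 19.878271
Δ = N(d₁) = 0.722708

price = 19.878271
Δ = 0.722708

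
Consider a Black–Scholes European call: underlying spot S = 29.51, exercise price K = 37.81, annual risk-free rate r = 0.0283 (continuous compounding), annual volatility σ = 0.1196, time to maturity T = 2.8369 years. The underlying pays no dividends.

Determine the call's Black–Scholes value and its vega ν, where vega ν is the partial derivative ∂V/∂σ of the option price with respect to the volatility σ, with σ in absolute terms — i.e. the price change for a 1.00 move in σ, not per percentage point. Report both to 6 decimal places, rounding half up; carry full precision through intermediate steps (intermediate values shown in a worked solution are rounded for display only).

σ√T = 0.1196·√2.8369 = 0.201443
d₁ = (ln(S/K) + (r+σ²/2)T) / (σ√T) = (ln(29.51/37.81) + (0.0283+0.1196²/2)·2.8369) / 0.201443 = (-0.247844 + 0.100574) / 0.201443 = -0.731076
d₂ = d₁ − σ√T = -0.731076 − 0.201443 = -0.932519
e^{−rT} = e^{−0.0283·2.8369} = 0.922854
N(d₁) = 0.232366,  N(d₂) = 0.175534
Call price V = S·N(d₁) − K·e^{−rT}·N(d₂) = 6.857134 − 6.124932 = 0.732202
φ(d₁) = (1/√(2π))·e^{−d₁²/2} = 0.305387
ν = S·φ(d₁)·√T = 15.178968

price = 0.732202
ν = 15.178968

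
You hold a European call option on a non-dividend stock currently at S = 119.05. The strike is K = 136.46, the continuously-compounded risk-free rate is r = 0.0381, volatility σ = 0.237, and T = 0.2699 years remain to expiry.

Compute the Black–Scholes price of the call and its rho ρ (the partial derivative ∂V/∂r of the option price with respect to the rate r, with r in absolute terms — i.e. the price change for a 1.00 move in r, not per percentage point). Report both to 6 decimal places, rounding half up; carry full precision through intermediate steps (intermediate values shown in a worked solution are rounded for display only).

σ√T = 0.237·√0.2699 = 0.123126
d₁ = (ln(S/K) + (r+σ²/2)T) / (σ√T) = (ln(119.05/136.46) + (0.0381+0.237²/2)·0.2699) / 0.123126 = (-0.136488 + 0.017863) / 0.123126 = -0.963442
d₂ = d₁ − σ√T = -0.963442 − 0.123126 = -1.086568
e^{−rT} = e^{−0.0381·0.2699} = 0.989770
N(d₁) = 0.167663,  N(d₂) = 0.138614
Call price V = S·N(d₁) − K·e^{−rT}·N(d₂) = 19.960266 − 18.721739 = 1.238527
ρ = K·T·e^{−rT}·N(d₂) = 5.052997

price = 1.238527
ρ = 5.052997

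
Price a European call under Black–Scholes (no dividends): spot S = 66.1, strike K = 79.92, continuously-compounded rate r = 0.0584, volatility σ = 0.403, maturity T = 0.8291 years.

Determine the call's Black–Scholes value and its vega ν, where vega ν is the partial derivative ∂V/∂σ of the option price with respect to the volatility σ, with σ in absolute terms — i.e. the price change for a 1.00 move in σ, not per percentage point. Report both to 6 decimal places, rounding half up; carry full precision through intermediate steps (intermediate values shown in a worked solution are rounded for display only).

price = 6.081889
ν = 23.526514

σ√T = 0.403·√0.8291 = 0.366951
d₁ = (ln(S/K) + (r+σ²/2)T) / (σ√T) = (ln(66.1/79.92) + (0.0584+0.403²/2)·0.8291) / 0.366951 = (-0.189857 + 0.115746) / 0.366951 = -0.201965
d₂ = d₁ − σ√T = -0.201965 − 0.366951 = -0.568916
e^{−rT} = e^{−0.0584·0.8291} = 0.952734
N(d₁) = 0.419972,  N(d₂) = 0.284706
Call price V = S·N(d₁) − K·e^{−rT}·N(d₂) = 27.760155 − 21.678266 = 6.081889
φ(d₁) = (1/√(2π))·e^{−d₁²/2} = 0.390888
ν = S·φ(d₁)·√T = 23.526514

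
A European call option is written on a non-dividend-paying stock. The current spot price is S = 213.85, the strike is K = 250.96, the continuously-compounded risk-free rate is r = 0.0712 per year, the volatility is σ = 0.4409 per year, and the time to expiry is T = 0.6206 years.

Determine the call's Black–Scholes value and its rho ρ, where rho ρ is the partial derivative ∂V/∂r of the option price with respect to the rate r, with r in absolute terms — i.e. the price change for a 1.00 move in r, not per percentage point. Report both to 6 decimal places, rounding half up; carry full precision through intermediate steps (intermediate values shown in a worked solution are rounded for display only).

price = 19.867895
ρ = 45.601559

σ√T = 0.4409·√0.6206 = 0.347333
d₁ = (ln(S/K) + (r+σ²/2)T) / (σ√T) = (ln(213.85/250.96) + (0.0712+0.4409²/2)·0.6206) / 0.347333 = (-0.160019 + 0.104507) / 0.347333 = -0.159823
d₂ = d₁ − σ√T = -0.159823 − 0.347333 = -0.507156
e^{−rT} = e^{−0.0712·0.6206} = 0.956775
N(d₁) = 0.436510,  N(d₂) = 0.306023
Call price V = S·N(d₁) − K·e^{−rT}·N(d₂) = 93.347687 − 73.479792 = 19.867895
ρ = K·T·e^{−rT}·N(d₂) = 45.601559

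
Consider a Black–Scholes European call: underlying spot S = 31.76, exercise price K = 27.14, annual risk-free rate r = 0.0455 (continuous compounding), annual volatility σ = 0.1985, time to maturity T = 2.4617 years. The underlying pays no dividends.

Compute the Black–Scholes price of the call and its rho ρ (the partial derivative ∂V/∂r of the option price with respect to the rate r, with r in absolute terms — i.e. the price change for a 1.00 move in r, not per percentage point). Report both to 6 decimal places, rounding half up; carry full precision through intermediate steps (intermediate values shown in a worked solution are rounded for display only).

price = 8.415499
ρ = 45.439471

σ√T = 0.1985·√2.4617 = 0.311443
d₁ = (ln(S/K) + (r+σ²/2)T) / (σ√T) = (ln(31.76/27.14) + (0.0455+0.1985²/2)·2.4617) / 0.311443 = (0.157199 + 0.160506) / 0.311443 = 1.020106
d₂ = d₁ − σ√T = 1.020106 − 0.311443 = 0.708664
e^{−rT} = e^{−0.0455·2.4617} = 0.894038
N(d₁) = 0.846161,  N(d₂) = 0.760733
Call price V = S·N(d₁) − K·e^{−rT}·N(d₂) = 26.874072 − 18.458574 = 8.415499
ρ = K·T·e^{−rT}·N(d₂) = 45.439471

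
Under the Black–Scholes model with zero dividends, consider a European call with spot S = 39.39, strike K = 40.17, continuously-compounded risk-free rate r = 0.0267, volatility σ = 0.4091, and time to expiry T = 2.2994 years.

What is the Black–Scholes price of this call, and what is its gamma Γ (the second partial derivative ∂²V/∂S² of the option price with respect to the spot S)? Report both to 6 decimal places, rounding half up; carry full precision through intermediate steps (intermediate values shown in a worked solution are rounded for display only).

price = 10.224625
Γ = 0.015203

σ√T = 0.4091·√2.2994 = 0.620350
d₁ = (ln(S/K) + (r+σ²/2)T) / (σ√T) = (ln(39.39/40.17) + (0.0267+0.4091²/2)·2.2994) / 0.620350 = (-0.019608 + 0.253811) / 0.620350 = 0.377533
d₂ = d₁ − σ√T = 0.377533 − 0.620350 = -0.242817
e^{−rT} = e^{−0.0267·2.2994} = 0.940453
N(d₁) = 0.647111,  N(d₂) = 0.404074
Call price V = S·N(d₁) − K·e^{−rT}·N(d₂) = 25.489710 − 15.265085 = 10.224625
φ(d₁) = (1/√(2π))·e^{−d₁²/2} = 0.371501
Γ = φ(d₁) / (S·σ·√T) = 0.015203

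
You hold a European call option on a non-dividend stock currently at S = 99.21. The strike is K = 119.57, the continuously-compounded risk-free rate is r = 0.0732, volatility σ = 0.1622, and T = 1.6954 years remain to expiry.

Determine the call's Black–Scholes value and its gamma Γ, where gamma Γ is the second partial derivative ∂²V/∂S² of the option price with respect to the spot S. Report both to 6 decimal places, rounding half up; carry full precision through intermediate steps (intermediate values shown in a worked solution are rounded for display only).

σ√T = 0.1622·√1.6954 = 0.211197
d₁ = (ln(S/K) + (r+σ²/2)T) / (σ√T) = (ln(99.21/119.57) + (0.0732+0.1622²/2)·1.6954) / 0.211197 = (-0.186663 + 0.146405) / 0.211197 = -0.190618
d₂ = d₁ − σ√T = -0.190618 − 0.211197 = -0.401815
e^{−rT} = e^{−0.0732·1.6954} = 0.883289
N(d₁) = 0.424412,  N(d₂) = 0.343910
Call price V = S·N(d₁) − K·e^{−rT}·N(d₂) = 42.105959 − 36.322017 = 5.783941
φ(d₁) = (1/√(2π))·e^{−d₁²/2} = 0.391760
Γ = φ(d₁) / (S·σ·√T) = 0.018697

price = 5.783941
Γ = 0.018697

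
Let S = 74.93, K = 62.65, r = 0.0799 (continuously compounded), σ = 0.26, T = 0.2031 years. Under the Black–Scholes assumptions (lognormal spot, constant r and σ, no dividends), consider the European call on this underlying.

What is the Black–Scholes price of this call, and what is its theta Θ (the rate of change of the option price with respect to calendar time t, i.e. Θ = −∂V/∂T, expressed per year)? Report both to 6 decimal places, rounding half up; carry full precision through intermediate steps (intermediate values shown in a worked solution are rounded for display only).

σ√T = 0.26·√0.2031 = 0.117173
d₁ = (ln(S/K) + (r+σ²/2)T) / (σ√T) = (ln(74.93/62.65) + (0.0799+0.26²/2)·0.2031) / 0.117173 = (0.178991 + 0.023092) / 0.117173 = 1.724653
d₂ = d₁ − σ√T = 1.724653 − 0.117173 = 1.607480
e^{−rT} = e^{−0.0799·0.2031} = 0.983903
N(d₁) = 0.957705,  N(d₂) = 0.946025
Call price V = S·N(d₁) − K·e^{−rT}·N(d₂) = 71.760835 − 58.314464 = 13.446371
φ(d₁) = (1/√(2π))·e^{−d₁²/2} = 0.090162
Θ = −S·φ(d₁)·σ/(2√T) − r·K·e^{−rT}·N(d₂) = −1.948791 − 4.659326 = -6.608117

price = 13.446371
Θ = -6.608117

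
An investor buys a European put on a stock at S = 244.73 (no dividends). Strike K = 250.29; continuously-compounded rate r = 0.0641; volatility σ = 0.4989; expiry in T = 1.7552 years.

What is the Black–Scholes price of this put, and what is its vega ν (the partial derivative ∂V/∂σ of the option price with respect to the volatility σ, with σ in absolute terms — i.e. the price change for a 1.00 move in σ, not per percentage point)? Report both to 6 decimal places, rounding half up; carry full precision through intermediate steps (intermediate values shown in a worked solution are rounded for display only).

price = 50.652150
ν = 116.000933

σ√T = 0.4989·√1.7552 = 0.660962
d₁ = (ln(S/K) + (r+σ²/2)T) / (σ√T) = (ln(244.73/250.29) + (0.0641+0.4989²/2)·1.7552) / 0.660962 = (-0.022465 + 0.330944) / 0.660962 = 0.466712
d₂ = d₁ − σ√T = 0.466712 − 0.660962 = -0.194250
e^{−rT} = e^{−0.0641·1.7552} = 0.893590
N(−d₁) = 0.320353,  N(−d₂) = 0.577010
Put price V = K·e^{−rT}·N(−d₂) − S·N(−d₁) = 129.052105 − 78.399954 = 50.652150
φ(d₁) = (1/√(2π))·e^{−d₁²/2} = 0.357776
ν = S·φ(d₁)·√T = 116.000933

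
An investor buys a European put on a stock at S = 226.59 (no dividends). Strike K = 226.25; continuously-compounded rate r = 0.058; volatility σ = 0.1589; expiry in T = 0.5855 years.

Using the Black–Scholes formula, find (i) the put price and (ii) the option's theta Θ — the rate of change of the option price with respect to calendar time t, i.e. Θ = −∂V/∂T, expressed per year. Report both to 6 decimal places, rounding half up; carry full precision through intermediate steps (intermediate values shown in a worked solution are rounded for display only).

σ√T = 0.1589·√0.5855 = 0.121587
d₁ = (ln(S/K) + (r+σ²/2)T) / (σ√T) = (ln(226.59/226.25) + (0.058+0.1589²/2)·0.5855) / 0.121587 = (0.001502 + 0.041351) / 0.121587 = 0.352442
d₂ = d₁ − σ√T = 0.352442 − 0.121587 = 0.230855
e^{−rT} = e^{−0.058·0.5855} = 0.966611
N(−d₁) = 0.362254,  N(−d₂) = 0.408714
Put price V = K·e^{−rT}·N(−d₂) − S·N(−d₁) = 89.383999 − 82.083030 = 7.300969
φ(d₁) = (1/√(2π))·e^{−d₁²/2} = 0.374919
Θ = −S·φ(d₁)·σ/(2√T) + r·K·e^{−rT}·N(−d₂) = −8.820806 + 5.184272 = -3.636534

price = 7.300969
Θ = -3.636534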